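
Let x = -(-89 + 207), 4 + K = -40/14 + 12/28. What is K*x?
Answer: 5310/7 ≈ 758.57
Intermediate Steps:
K = -45/7 (K = -4 + (-40/14 + 12/28) = -4 + (-40*1/14 + 12*(1/28)) = -4 + (-20/7 + 3/7) = -4 - 17/7 = -45/7 ≈ -6.4286)
x = -118 (x = -1*118 = -118)
K*x = -45/7*(-118) = 5310/7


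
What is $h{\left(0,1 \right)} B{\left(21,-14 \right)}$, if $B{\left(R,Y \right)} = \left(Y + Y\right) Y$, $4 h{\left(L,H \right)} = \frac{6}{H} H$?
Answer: $588$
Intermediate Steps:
$h{\left(L,H \right)} = \frac{3}{2}$ ($h{\left(L,H \right)} = \frac{\frac{6}{H} H}{4} = \frac{1}{4} \cdot 6 = \frac{3}{2}$)
$B{\left(R,Y \right)} = 2 Y^{2}$ ($B{\left(R,Y \right)} = 2 Y Y = 2 Y^{2}$)
$h{\left(0,1 \right)} B{\left(21,-14 \right)} = \frac{3 \cdot 2 \left(-14\right)^{2}}{2} = \frac{3 \cdot 2 \cdot 196}{2} = \frac{3}{2} \cdot 392 = 588$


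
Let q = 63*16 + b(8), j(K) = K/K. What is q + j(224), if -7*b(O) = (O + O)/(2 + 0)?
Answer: 7055/7 ≈ 1007.9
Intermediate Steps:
j(K) = 1
b(O) = -O/7 (b(O) = -(O + O)/(7*(2 + 0)) = -2*O/(7*2) = -O/7)
q = 7048/7 (q = 63*16 - ⅐*8 = 1008 - 8/7 = 7048/7 ≈ 1006.9)
q + j(224) = 7048/7 + 1 = 7055/7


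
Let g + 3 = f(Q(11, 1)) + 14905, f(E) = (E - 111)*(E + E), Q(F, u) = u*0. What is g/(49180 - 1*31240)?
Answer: 7451/8970 ≈ 0.83066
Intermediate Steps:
Q(F, u) = 0
f(E) = 2*E*(-111 + E) (f(E) = (-111 + E)*(2*E) = 2*E*(-111 + E))
g = 14902 (g = -3 + (2*0*(-111 + 0) + 14905) = -3 + (2*0*(-111) + 14905) = -3 + (0 + 14905) = -3 + 14905 = 14902)
g/(49180 - 1*31240) = 14902/(49180 - 1*31240) = 14902/(49180 - 31240) = 14902/17940 = 14902*(1/17940) = 7451/8970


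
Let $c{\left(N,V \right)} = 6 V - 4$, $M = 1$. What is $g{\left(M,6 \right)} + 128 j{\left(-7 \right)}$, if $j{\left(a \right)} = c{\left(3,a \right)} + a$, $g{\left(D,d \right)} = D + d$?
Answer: $-6777$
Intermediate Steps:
$c{\left(N,V \right)} = -4 + 6 V$
$j{\left(a \right)} = -4 + 7 a$ ($j{\left(a \right)} = \left(-4 + 6 a\right) + a = -4 + 7 a$)
$g{\left(M,6 \right)} + 128 j{\left(-7 \right)} = \left(1 + 6\right) + 128 \left(-4 + 7 \left(-7\right)\right) = 7 + 128 \left(-4 - 49\right) = 7 + 128 \left(-53\right) = 7 - 6784 = -6777$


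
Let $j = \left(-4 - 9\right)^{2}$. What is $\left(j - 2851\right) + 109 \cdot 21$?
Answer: $-393$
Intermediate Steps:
$j = 169$ ($j = \left(-13\right)^{2} = 169$)
$\left(j - 2851\right) + 109 \cdot 21 = \left(169 - 2851\right) + 109 \cdot 21 = -2682 + 2289 = -393$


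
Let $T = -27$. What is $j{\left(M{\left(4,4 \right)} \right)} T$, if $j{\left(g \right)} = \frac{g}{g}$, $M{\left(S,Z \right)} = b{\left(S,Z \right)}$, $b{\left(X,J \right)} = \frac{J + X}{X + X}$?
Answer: $-27$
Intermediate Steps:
$b{\left(X,J \right)} = \frac{J + X}{2 X}$
$M{\left(S,Z \right)} = \frac{S + Z}{2 S}$ ($M{\left(S,Z \right)} = \frac{Z + S}{2 S} = \frac{S + Z}{2 S}$)
$j{\left(g \right)} = 1$
$j{\left(M{\left(4,4 \right)} \right)} T = 1 \left(-27\right) = -27$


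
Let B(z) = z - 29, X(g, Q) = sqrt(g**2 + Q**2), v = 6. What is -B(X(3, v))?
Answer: 29 - 3*sqrt(5) ≈ 22.292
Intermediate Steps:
X(g, Q) = sqrt(Q**2 + g**2)
B(z) = -29 + z
-B(X(3, v)) = -(-29 + sqrt(6**2 + 3**2)) = -(-29 + sqrt(36 + 9)) = -(-29 + sqrt(45)) = -(-29 + 3*sqrt(5)) = 29 - 3*sqrt(5)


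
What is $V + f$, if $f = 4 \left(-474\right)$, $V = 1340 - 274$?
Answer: $-830$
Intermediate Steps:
$V = 1066$
$f = -1896$
$V + f = 1066 - 1896 = -830$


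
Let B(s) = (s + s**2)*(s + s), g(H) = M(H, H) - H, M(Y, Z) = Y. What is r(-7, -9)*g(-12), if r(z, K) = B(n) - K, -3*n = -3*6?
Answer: 0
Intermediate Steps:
g(H) = 0 (g(H) = H - H = 0)
n = 6 (n = -(-1)*6 = -1/3*(-18) = 6)
B(s) = 2*s*(s + s**2) (B(s) = (s + s**2)*(2*s) = 2*s*(s + s**2))
r(z, K) = 504 - K (r(z, K) = 2*6**2*(1 + 6) - K = 2*36*7 - K = 504 - K)
r(-7, -9)*g(-12) = (504 - 1*(-9))*0 = (504 + 9)*0 = 513*0 = 0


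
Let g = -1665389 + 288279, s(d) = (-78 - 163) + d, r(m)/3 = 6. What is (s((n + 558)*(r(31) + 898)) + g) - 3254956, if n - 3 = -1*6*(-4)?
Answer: -4096447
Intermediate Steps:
r(m) = 18 (r(m) = 3*6 = 18)
n = 27 (n = 3 - 1*6*(-4) = 3 - 6*(-4) = 3 + 24 = 27)
s(d) = -241 + d
g = -1377110
(s((n + 558)*(r(31) + 898)) + g) - 3254956 = ((-241 + (27 + 558)*(18 + 898)) - 1377110) - 3254956 = ((-241 + 585*916) - 1377110) - 3254956 = ((-241 + 535860) - 1377110) - 3254956 = (535619 - 1377110) - 3254956 = -841491 - 3254956 = -4096447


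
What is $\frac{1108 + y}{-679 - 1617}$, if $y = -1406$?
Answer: $\frac{149}{1148} \approx 0.12979$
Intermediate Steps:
$\frac{1108 + y}{-679 - 1617} = \frac{1108 - 1406}{-679 - 1617} = - \frac{298}{-2296} = \left(-298\right) \left(- \frac{1}{2296}\right) = \frac{149}{1148}$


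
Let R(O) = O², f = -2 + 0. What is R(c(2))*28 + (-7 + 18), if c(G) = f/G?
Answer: 39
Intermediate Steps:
f = -2
c(G) = -2/G
R(c(2))*28 + (-7 + 18) = (-2/2)²*28 + (-7 + 18) = (-2*½)²*28 + 11 = (-1)²*28 + 11 = 1*28 + 11 = 28 + 11 = 39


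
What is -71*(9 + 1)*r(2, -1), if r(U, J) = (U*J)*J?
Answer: -1420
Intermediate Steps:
r(U, J) = U*J² (r(U, J) = (J*U)*J = U*J²)
-71*(9 + 1)*r(2, -1) = -71*(9 + 1)*2*(-1)² = -710*2*1 = -710*2 = -71*20 = -1420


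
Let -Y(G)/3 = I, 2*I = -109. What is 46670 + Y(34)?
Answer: 93667/2 ≈ 46834.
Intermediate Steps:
I = -109/2 (I = (½)*(-109) = -109/2 ≈ -54.500)
Y(G) = 327/2 (Y(G) = -3*(-109/2) = 327/2)
46670 + Y(34) = 46670 + 327/2 = 93667/2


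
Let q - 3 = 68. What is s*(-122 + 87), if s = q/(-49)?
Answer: 355/7 ≈ 50.714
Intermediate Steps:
q = 71 (q = 3 + 68 = 71)
s = -71/49 (s = 71/(-49) = 71*(-1/49) = -71/49 ≈ -1.4490)
s*(-122 + 87) = -71*(-122 + 87)/49 = -71/49*(-35) = 355/7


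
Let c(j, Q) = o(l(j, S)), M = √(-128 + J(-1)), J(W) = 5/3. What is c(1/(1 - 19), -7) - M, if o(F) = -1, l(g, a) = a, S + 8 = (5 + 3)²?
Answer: -1 - I*√1137/3 ≈ -1.0 - 11.24*I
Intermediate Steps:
S = 56 (S = -8 + (5 + 3)² = -8 + 8² = -8 + 64 = 56)
J(W) = 5/3 (J(W) = 5*(⅓) = 5/3)
M = I*√1137/3 (M = √(-128 + 5/3) = √(-379/3) = I*√1137/3 ≈ 11.24*I)
c(j, Q) = -1
c(1/(1 - 19), -7) - M = -1 - I*√1137/3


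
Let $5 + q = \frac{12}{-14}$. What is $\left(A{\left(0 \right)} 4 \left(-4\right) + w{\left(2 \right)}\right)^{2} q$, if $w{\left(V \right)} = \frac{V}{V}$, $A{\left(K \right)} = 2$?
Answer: $- \frac{39401}{7} \approx -5628.7$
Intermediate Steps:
$w{\left(V \right)} = 1$
$q = - \frac{41}{7}$ ($q = -5 + \frac{12}{-14} = -5 + 12 \left(- \frac{1}{14}\right) = -5 - \frac{6}{7} = - \frac{41}{7} \approx -5.8571$)
$\left(A{\left(0 \right)} 4 \left(-4\right) + w{\left(2 \right)}\right)^{2} q = \left(2 \cdot 4 \left(-4\right) + 1\right)^{2} \left(- \frac{41}{7}\right) = \left(8 \left(-4\right) + 1\right)^{2} \left(- \frac{41}{7}\right) = \left(-32 + 1\right)^{2} \left(- \frac{41}{7}\right) = \left(-31\right)^{2} \left(- \frac{41}{7}\right) = 961 \left(- \frac{41}{7}\right) = - \frac{39401}{7}$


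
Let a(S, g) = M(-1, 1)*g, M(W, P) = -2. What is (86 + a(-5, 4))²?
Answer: 6084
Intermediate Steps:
a(S, g) = -2*g
(86 + a(-5, 4))² = (86 - 2*4)² = (86 - 8)² = 78² = 6084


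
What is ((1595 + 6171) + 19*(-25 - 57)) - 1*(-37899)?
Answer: 44107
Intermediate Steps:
((1595 + 6171) + 19*(-25 - 57)) - 1*(-37899) = (7766 + 19*(-82)) + 37899 = (7766 - 1558) + 37899 = 6208 + 37899 = 44107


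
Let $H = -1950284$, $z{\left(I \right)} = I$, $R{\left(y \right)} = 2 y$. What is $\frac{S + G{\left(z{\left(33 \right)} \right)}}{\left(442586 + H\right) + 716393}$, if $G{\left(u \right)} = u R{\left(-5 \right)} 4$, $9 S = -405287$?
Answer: $\frac{417167}{7121745} \approx 0.058577$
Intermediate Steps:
$S = - \frac{405287}{9}$ ($S = \frac{1}{9} \left(-405287\right) = - \frac{405287}{9} \approx -45032.0$)
$G{\left(u \right)} = - 40 u$ ($G{\left(u \right)} = u 2 \left(-5\right) 4 = u \left(-10\right) 4 = - 10 u 4 = - 40 u$)
$\frac{S + G{\left(z{\left(33 \right)} \right)}}{\left(442586 + H\right) + 716393} = \frac{- \frac{405287}{9} - 1320}{\left(442586 - 1950284\right) + 716393} = \frac{- \frac{405287}{9} - 1320}{-1507698 + 716393} = - \frac{417167}{9 \left(-791305\right)} = \left(- \frac{417167}{9}\right) \left(- \frac{1}{791305}\right) = \frac{417167}{7121745}$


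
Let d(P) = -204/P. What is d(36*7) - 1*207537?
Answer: -4358294/21 ≈ -2.0754e+5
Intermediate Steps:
d(36*7) - 1*207537 = -204/(36*7) - 1*207537 = -204/252 - 207537 = -204*1/252 - 207537 = -17/21 - 207537 = -4358294/21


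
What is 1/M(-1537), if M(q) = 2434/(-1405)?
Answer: -1405/2434 ≈ -0.57724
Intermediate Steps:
M(q) = -2434/1405 (M(q) = 2434*(-1/1405) = -2434/1405)
1/M(-1537) = 1/(-2434/1405) = -1405/2434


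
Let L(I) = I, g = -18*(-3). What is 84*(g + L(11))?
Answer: 5460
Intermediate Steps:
g = 54
84*(g + L(11)) = 84*(54 + 11) = 84*65 = 5460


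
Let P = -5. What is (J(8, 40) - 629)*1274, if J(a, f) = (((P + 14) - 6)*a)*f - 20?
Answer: 396214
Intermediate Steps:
J(a, f) = -20 + 3*a*f (J(a, f) = (((-5 + 14) - 6)*a)*f - 20 = ((9 - 6)*a)*f - 20 = (3*a)*f - 20 = 3*a*f - 20 = -20 + 3*a*f)
(J(8, 40) - 629)*1274 = ((-20 + 3*8*40) - 629)*1274 = ((-20 + 960) - 629)*1274 = (940 - 629)*1274 = 311*1274 = 396214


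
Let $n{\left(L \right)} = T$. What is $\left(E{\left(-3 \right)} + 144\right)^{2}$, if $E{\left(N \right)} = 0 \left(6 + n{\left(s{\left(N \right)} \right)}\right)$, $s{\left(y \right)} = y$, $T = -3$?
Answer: $20736$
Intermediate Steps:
$n{\left(L \right)} = -3$
$E{\left(N \right)} = 0$ ($E{\left(N \right)} = 0 \left(6 - 3\right) = 0 \cdot 3 = 0$)
$\left(E{\left(-3 \right)} + 144\right)^{2} = \left(0 + 144\right)^{2} = 144^{2} = 20736$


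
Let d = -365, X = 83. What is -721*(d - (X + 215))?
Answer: 478023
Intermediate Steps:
-721*(d - (X + 215)) = -721*(-365 - (83 + 215)) = -721*(-365 - 1*298) = -721*(-365 - 298) = -721*(-663) = 478023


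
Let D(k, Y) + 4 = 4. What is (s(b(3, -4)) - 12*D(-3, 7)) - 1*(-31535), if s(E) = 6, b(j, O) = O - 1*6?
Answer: 31541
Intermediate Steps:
D(k, Y) = 0 (D(k, Y) = -4 + 4 = 0)
b(j, O) = -6 + O (b(j, O) = O - 6 = -6 + O)
(s(b(3, -4)) - 12*D(-3, 7)) - 1*(-31535) = (6 - 12*0) - 1*(-31535) = (6 + 0) + 31535 = 6 + 31535 = 31541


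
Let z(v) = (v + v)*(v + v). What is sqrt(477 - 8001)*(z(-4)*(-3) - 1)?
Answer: -1158*I*sqrt(209) ≈ -16741.0*I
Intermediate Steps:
z(v) = 4*v**2 (z(v) = (2*v)*(2*v) = 4*v**2)
sqrt(477 - 8001)*(z(-4)*(-3) - 1) = sqrt(477 - 8001)*((4*(-4)**2)*(-3) - 1) = sqrt(-7524)*((4*16)*(-3) - 1) = (6*I*sqrt(209))*(64*(-3) - 1) = (6*I*sqrt(209))*(-192 - 1) = (6*I*sqrt(209))*(-193) = -1158*I*sqrt(209)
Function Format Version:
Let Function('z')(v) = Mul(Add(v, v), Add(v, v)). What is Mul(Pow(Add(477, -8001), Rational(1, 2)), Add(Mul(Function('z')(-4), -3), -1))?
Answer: Mul(-1158, I, Pow(209, Rational(1, 2))) ≈ Mul(-16741., I)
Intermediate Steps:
Function('z')(v) = Mul(4, Pow(v, 2)) (Function('z')(v) = Mul(Mul(2, v), Mul(2, v)) = Mul(4, Pow(v, 2)))
Mul(Pow(Add(477, -8001), Rational(1, 2)), Add(Mul(Function('z')(-4), -3), -1)) = Mul(Pow(Add(477, -8001), Rational(1, 2)), Add(Mul(Mul(4, Pow(-4, 2)), -3), -1)) = Mul(Pow(-7524, Rational(1, 2)), Add(Mul(Mul(4, 16), -3), -1)) = Mul(Mul(6, I, Pow(209, Rational(1, 2))), Add(Mul(64, -3), -1)) = Mul(Mul(6, I, Pow(209, Rational(1, 2))), Add(-192, -1)) = Mul(Mul(6, I, Pow(209, Rational(1, 2))), -193) = Mul(-1158, I, Pow(209, Rational(1, 2)))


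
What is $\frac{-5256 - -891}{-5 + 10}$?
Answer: $-873$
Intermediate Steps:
$\frac{-5256 - -891}{-5 + 10} = \frac{-5256 + 891}{5} = \left(-4365\right) \frac{1}{5} = -873$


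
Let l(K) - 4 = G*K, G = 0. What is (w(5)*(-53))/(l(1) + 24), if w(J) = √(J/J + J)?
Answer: -53*√6/28 ≈ -4.6365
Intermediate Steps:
w(J) = √(1 + J)
l(K) = 4 (l(K) = 4 + 0*K = 4 + 0 = 4)
(w(5)*(-53))/(l(1) + 24) = (√(1 + 5)*(-53))/(4 + 24) = (√6*(-53))/28 = -53*√6*(1/28) = -53*√6/28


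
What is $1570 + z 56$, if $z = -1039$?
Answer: $-56614$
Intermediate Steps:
$1570 + z 56 = 1570 - 58184 = -56614$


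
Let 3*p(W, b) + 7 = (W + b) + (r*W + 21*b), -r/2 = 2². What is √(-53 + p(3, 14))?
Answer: 11*√3/3 ≈ 6.3509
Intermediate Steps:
r = -8 (r = -2*2² = -2*4 = -8)
p(W, b) = -7/3 - 7*W/3 + 22*b/3 (p(W, b) = -7/3 + ((W + b) + (-8*W + 21*b))/3 = -7/3 + (-7*W + 22*b)/3 = -7/3 + (-7*W/3 + 22*b/3) = -7/3 - 7*W/3 + 22*b/3)
√(-53 + p(3, 14)) = √(-53 + (-7/3 - 7/3*3 + (22/3)*14)) = √(-53 + (-7/3 - 7 + 308/3)) = √(-53 + 280/3) = √(121/3) = 11*√3/3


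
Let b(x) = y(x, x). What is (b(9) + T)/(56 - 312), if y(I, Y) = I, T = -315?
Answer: 153/128 ≈ 1.1953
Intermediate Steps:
b(x) = x
(b(9) + T)/(56 - 312) = (9 - 315)/(56 - 312) = -306/(-256) = -306*(-1/256) = 153/128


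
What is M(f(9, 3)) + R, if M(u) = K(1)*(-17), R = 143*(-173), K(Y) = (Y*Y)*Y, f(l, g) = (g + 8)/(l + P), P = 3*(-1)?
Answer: -24756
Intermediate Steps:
P = -3
f(l, g) = (8 + g)/(-3 + l) (f(l, g) = (g + 8)/(l - 3) = (8 + g)/(-3 + l))
K(Y) = Y³ (K(Y) = Y²*Y = Y³)
R = -24739
M(u) = -17 (M(u) = 1³*(-17) = 1*(-17) = -17)
M(f(9, 3)) + R = -17 - 24739 = -24756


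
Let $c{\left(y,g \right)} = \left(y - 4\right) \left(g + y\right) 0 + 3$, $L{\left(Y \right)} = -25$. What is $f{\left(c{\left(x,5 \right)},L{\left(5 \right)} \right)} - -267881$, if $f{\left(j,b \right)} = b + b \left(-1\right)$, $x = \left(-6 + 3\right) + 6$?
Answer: $267881$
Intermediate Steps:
$x = 3$ ($x = -3 + 6 = 3$)
$c{\left(y,g \right)} = 3$ ($c{\left(y,g \right)} = \left(-4 + y\right) \left(g + y\right) 0 + 3 = 0 + 3 = 3$)
$f{\left(j,b \right)} = 0$ ($f{\left(j,b \right)} = b - b = 0$)
$f{\left(c{\left(x,5 \right)},L{\left(5 \right)} \right)} - -267881 = 0 - -267881 = 0 + 267881 = 267881$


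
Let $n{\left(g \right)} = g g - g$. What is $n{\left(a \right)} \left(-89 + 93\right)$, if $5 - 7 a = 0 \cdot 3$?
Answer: $- \frac{40}{49} \approx -0.81633$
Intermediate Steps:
$a = \frac{5}{7}$ ($a = \frac{5}{7} - \frac{0 \cdot 3}{7} = \frac{5}{7} - 0 = \frac{5}{7} + 0 = \frac{5}{7} \approx 0.71429$)
$n{\left(g \right)} = g^{2} - g$
$n{\left(a \right)} \left(-89 + 93\right) = \frac{5 \left(-1 + \frac{5}{7}\right)}{7} \left(-89 + 93\right) = \frac{5}{7} \left(- \frac{2}{7}\right) 4 = \left(- \frac{10}{49}\right) 4 = - \frac{40}{49}$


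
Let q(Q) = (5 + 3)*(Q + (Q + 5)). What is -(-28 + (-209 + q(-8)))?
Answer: 325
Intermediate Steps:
q(Q) = 40 + 16*Q (q(Q) = 8*(Q + (5 + Q)) = 8*(5 + 2*Q) = 40 + 16*Q)
-(-28 + (-209 + q(-8))) = -(-28 + (-209 + (40 + 16*(-8)))) = -(-28 + (-209 + (40 - 128))) = -(-28 + (-209 - 88)) = -(-28 - 297) = -1*(-325) = 325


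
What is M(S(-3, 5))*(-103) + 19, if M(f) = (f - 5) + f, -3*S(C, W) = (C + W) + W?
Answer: 3044/3 ≈ 1014.7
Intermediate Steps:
S(C, W) = -2*W/3 - C/3 (S(C, W) = -((C + W) + W)/3 = -(C + 2*W)/3 = -2*W/3 - C/3)
M(f) = -5 + 2*f (M(f) = (-5 + f) + f = -5 + 2*f)
M(S(-3, 5))*(-103) + 19 = (-5 + 2*(-⅔*5 - ⅓*(-3)))*(-103) + 19 = (-5 + 2*(-10/3 + 1))*(-103) + 19 = (-5 + 2*(-7/3))*(-103) + 19 = (-5 - 14/3)*(-103) + 19 = -29/3*(-103) + 19 = 2987/3 + 19 = 3044/3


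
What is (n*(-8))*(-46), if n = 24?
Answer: 8832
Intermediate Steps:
(n*(-8))*(-46) = (24*(-8))*(-46) = -192*(-46) = 8832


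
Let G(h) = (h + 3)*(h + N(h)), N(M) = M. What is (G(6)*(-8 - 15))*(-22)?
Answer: 54648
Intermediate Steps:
G(h) = 2*h*(3 + h) (G(h) = (h + 3)*(h + h) = (3 + h)*(2*h) = 2*h*(3 + h))
(G(6)*(-8 - 15))*(-22) = ((2*6*(3 + 6))*(-8 - 15))*(-22) = ((2*6*9)*(-23))*(-22) = (108*(-23))*(-22) = -2484*(-22) = 54648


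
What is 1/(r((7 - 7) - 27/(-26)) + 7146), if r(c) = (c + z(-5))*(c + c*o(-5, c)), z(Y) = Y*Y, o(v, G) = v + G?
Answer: 17576/124190613 ≈ 0.00014152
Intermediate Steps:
o(v, G) = G + v
z(Y) = Y²
r(c) = (25 + c)*(c + c*(-5 + c)) (r(c) = (c + (-5)²)*(c + c*(c - 5)) = (c + 25)*(c + c*(-5 + c)) = (25 + c)*(c + c*(-5 + c)))
1/(r((7 - 7) - 27/(-26)) + 7146) = 1/(((7 - 7) - 27/(-26))*(-100 + ((7 - 7) - 27/(-26))² + 21*((7 - 7) - 27/(-26))) + 7146) = 1/((0 - 27*(-1/26))*(-100 + (0 - 27*(-1/26))² + 21*(0 - 27*(-1/26))) + 7146) = 1/((0 + 27/26)*(-100 + (0 + 27/26)² + 21*(0 + 27/26)) + 7146) = 1/(27*(-100 + (27/26)² + 21*(27/26))/26 + 7146) = 1/(27*(-100 + 729/676 + 567/26)/26 + 7146) = 1/((27/26)*(-52129/676) + 7146) = 1/(-1407483/17576 + 7146) = 1/(124190613/17576) = 17576/124190613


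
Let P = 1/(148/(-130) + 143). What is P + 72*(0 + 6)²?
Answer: 23900897/9221 ≈ 2592.0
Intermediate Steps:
P = 65/9221 (P = 1/(148*(-1/130) + 143) = 1/(-74/65 + 143) = 1/(9221/65) = 65/9221 ≈ 0.0070491)
P + 72*(0 + 6)² = 65/9221 + 72*(0 + 6)² = 65/9221 + 72*6² = 65/9221 + 72*36 = 65/9221 + 2592 = 23900897/9221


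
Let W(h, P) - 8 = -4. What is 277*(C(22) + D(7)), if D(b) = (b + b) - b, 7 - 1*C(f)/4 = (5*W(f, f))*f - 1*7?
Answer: -470069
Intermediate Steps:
W(h, P) = 4 (W(h, P) = 8 - 4 = 4)
C(f) = 56 - 80*f (C(f) = 28 - 4*((5*4)*f - 1*7) = 28 - 4*(20*f - 7) = 28 - 4*(-7 + 20*f) = 28 + (28 - 80*f) = 56 - 80*f)
D(b) = b (D(b) = 2*b - b = b)
277*(C(22) + D(7)) = 277*((56 - 80*22) + 7) = 277*((56 - 1760) + 7) = 277*(-1704 + 7) = 277*(-1697) = -470069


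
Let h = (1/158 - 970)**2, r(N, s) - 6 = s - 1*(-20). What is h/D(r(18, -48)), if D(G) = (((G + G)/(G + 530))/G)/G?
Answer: -32813184550157/6241 ≈ -5.2577e+9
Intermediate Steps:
r(N, s) = 26 + s (r(N, s) = 6 + (s - 1*(-20)) = 6 + (s + 20) = 6 + (20 + s) = 26 + s)
h = 23488321081/24964 (h = (1/158 - 970)**2 = (-153259/158)**2 = 23488321081/24964 ≈ 9.4089e+5)
D(G) = 2/(G*(530 + G)) (D(G) = (((2*G)/(530 + G))/G)/G = ((2*G/(530 + G))/G)/G = (2/(530 + G))/G = 2/(G*(530 + G)))
h/D(r(18, -48)) = 23488321081/(24964*((2/((26 - 48)*(530 + (26 - 48)))))) = 23488321081/(24964*((2/(-22*(530 - 22))))) = 23488321081/(24964*((2*(-1/22)/508))) = 23488321081/(24964*((2*(-1/22)*(1/508)))) = 23488321081/(24964*(-1/5588)) = (23488321081/24964)*(-5588) = -32813184550157/6241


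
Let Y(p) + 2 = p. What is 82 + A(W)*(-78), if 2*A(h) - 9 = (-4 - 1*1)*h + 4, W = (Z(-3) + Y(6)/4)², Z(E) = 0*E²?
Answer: -230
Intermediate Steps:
Y(p) = -2 + p
Z(E) = 0
W = 1 (W = (0 + (-2 + 6)/4)² = (0 + 4*(¼))² = (0 + 1)² = 1² = 1)
A(h) = 13/2 - 5*h/2 (A(h) = 9/2 + ((-4 - 1*1)*h + 4)/2 = 9/2 + ((-4 - 1)*h + 4)/2 = 9/2 + (-5*h + 4)/2 = 9/2 + (4 - 5*h)/2 = 9/2 + (2 - 5*h/2) = 13/2 - 5*h/2)
82 + A(W)*(-78) = 82 + (13/2 - 5/2*1)*(-78) = 82 + (13/2 - 5/2)*(-78) = 82 + 4*(-78) = 82 - 312 = -230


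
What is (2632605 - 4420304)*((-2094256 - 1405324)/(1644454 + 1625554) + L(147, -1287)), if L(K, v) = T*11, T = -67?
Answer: 154092980319633/116786 ≈ 1.3194e+9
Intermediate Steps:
L(K, v) = -737 (L(K, v) = -67*11 = -737)
(2632605 - 4420304)*((-2094256 - 1405324)/(1644454 + 1625554) + L(147, -1287)) = (2632605 - 4420304)*((-2094256 - 1405324)/(1644454 + 1625554) - 737) = -1787699*(-3499580/3270008 - 737) = -1787699*(-3499580*1/3270008 - 737) = -1787699*(-124985/116786 - 737) = -1787699*(-86196267/116786) = 154092980319633/116786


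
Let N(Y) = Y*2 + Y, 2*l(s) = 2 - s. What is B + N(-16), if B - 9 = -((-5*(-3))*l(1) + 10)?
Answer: -113/2 ≈ -56.500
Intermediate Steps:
l(s) = 1 - s/2 (l(s) = (2 - s)/2 = 1 - s/2)
N(Y) = 3*Y (N(Y) = 2*Y + Y = 3*Y)
B = -17/2 (B = 9 - ((-5*(-3))*(1 - ½*1) + 10) = 9 - (15*(1 - ½) + 10) = 9 - (15*(½) + 10) = 9 - (15/2 + 10) = 9 - 1*35/2 = 9 - 35/2 = -17/2 ≈ -8.5000)
B + N(-16) = -17/2 + 3*(-16) = -17/2 - 48 = -113/2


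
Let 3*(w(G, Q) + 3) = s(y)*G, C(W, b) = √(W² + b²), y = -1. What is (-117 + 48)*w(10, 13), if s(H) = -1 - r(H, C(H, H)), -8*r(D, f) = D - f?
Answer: 1863/4 + 115*√2/4 ≈ 506.41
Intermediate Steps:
r(D, f) = -D/8 + f/8 (r(D, f) = -(D - f)/8 = -D/8 + f/8)
s(H) = -1 + H/8 - √2*√(H²)/8 (s(H) = -1 - (-H/8 + √(H² + H²)/8) = -1 - (-H/8 + √(2*H²)/8) = -1 - (-H/8 + (√2*√(H²))/8) = -1 - (-H/8 + √2*√(H²)/8) = -1 + (H/8 - √2*√(H²)/8) = -1 + H/8 - √2*√(H²)/8)
w(G, Q) = -3 + G*(-9/8 - √2/8)/3 (w(G, Q) = -3 + ((-1 + (⅛)*(-1) - √2*√((-1)²)/8)*G)/3 = -3 + ((-1 - ⅛ - √2*√1/8)*G)/3 = -3 + ((-1 - ⅛ - ⅛*√2*1)*G)/3 = -3 + ((-1 - ⅛ - √2/8)*G)/3 = -3 + ((-9/8 - √2/8)*G)/3 = -3 + (G*(-9/8 - √2/8))/3 = -3 + G*(-9/8 - √2/8)/3)
(-117 + 48)*w(10, 13) = (-117 + 48)*(-3 - 1/24*10*(9 + √2)) = -69*(-3 + (-15/4 - 5*√2/12)) = -69*(-27/4 - 5*√2/12) = 1863/4 + 115*√2/4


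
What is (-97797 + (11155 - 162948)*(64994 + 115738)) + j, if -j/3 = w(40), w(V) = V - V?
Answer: -27433950273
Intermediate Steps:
w(V) = 0
j = 0 (j = -3*0 = 0)
(-97797 + (11155 - 162948)*(64994 + 115738)) + j = (-97797 + (11155 - 162948)*(64994 + 115738)) + 0 = (-97797 - 151793*180732) + 0 = (-97797 - 27433852476) + 0 = -27433950273 + 0 = -27433950273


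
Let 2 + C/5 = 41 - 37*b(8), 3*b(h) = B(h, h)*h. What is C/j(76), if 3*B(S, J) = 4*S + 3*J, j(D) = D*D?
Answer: -81125/51984 ≈ -1.5606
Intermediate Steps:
j(D) = D²
B(S, J) = J + 4*S/3 (B(S, J) = (4*S + 3*J)/3 = (3*J + 4*S)/3 = J + 4*S/3)
b(h) = 7*h²/9 (b(h) = ((h + 4*h/3)*h)/3 = ((7*h/3)*h)/3 = (7*h²/3)/3 = 7*h²/9)
C = -81125/9 (C = -10 + 5*(41 - 259*8²/9) = -10 + 5*(41 - 259*64/9) = -10 + 5*(41 - 37*448/9) = -10 + 5*(41 - 16576/9) = -10 + 5*(-16207/9) = -10 - 81035/9 = -81125/9 ≈ -9013.9)
C/j(76) = -81125/(9*(76²)) = -81125/9/5776 = -81125/9*1/5776 = -81125/51984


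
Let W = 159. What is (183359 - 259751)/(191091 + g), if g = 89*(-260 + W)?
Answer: -38196/91051 ≈ -0.41950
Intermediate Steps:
g = -8989 (g = 89*(-260 + 159) = 89*(-101) = -8989)
(183359 - 259751)/(191091 + g) = (183359 - 259751)/(191091 - 8989) = -76392/182102 = -76392*1/182102 = -38196/91051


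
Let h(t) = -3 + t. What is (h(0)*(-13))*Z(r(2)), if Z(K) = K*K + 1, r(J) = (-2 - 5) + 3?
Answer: 663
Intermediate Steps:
r(J) = -4 (r(J) = -7 + 3 = -4)
Z(K) = 1 + K**2 (Z(K) = K**2 + 1 = 1 + K**2)
(h(0)*(-13))*Z(r(2)) = ((-3 + 0)*(-13))*(1 + (-4)**2) = (-3*(-13))*(1 + 16) = 39*17 = 663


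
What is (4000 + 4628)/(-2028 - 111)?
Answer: -2876/713 ≈ -4.0337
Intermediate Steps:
(4000 + 4628)/(-2028 - 111) = 8628/(-2139) = 8628*(-1/2139) = -2876/713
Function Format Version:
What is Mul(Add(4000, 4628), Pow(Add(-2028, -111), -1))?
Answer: Rational(-2876, 713) ≈ -4.0337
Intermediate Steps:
Mul(Add(4000, 4628), Pow(Add(-2028, -111), -1)) = Mul(8628, Pow(-2139, -1)) = Mul(8628, Rational(-1, 2139)) = Rational(-2876, 713)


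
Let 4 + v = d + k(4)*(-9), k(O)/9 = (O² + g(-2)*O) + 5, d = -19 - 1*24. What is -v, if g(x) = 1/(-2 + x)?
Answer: 1667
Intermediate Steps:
d = -43 (d = -19 - 24 = -43)
k(O) = 45 + 9*O² - 9*O/4 (k(O) = 9*((O² + O/(-2 - 2)) + 5) = 9*((O² + O/(-4)) + 5) = 9*((O² - O/4) + 5) = 9*(5 + O² - O/4) = 45 + 9*O² - 9*O/4)
v = -1667 (v = -4 + (-43 + (45 + 9*4² - 9/4*4)*(-9)) = -4 + (-43 + (45 + 9*16 - 9)*(-9)) = -4 + (-43 + (45 + 144 - 9)*(-9)) = -4 + (-43 + 180*(-9)) = -4 + (-43 - 1620) = -4 - 1663 = -1667)
-v = -1*(-1667) = 1667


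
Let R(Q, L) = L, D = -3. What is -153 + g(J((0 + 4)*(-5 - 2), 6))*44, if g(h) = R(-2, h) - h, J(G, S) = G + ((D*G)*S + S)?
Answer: -153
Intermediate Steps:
J(G, S) = G + S - 3*G*S (J(G, S) = G + ((-3*G)*S + S) = G + (-3*G*S + S) = G + (S - 3*G*S) = G + S - 3*G*S)
g(h) = 0 (g(h) = h - h = 0)
-153 + g(J((0 + 4)*(-5 - 2), 6))*44 = -153 + 0*44 = -153 + 0 = -153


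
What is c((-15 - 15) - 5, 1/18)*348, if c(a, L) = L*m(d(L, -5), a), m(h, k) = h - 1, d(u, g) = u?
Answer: -493/27 ≈ -18.259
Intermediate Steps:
m(h, k) = -1 + h
c(a, L) = L*(-1 + L)
c((-15 - 15) - 5, 1/18)*348 = ((-1 + 1/18)/18)*348 = ((1/18)*(-17/18))*348 = -17/324*348 = -493/27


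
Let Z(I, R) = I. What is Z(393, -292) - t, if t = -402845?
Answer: 403238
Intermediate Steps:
Z(393, -292) - t = 393 - 1*(-402845) = 393 + 402845 = 403238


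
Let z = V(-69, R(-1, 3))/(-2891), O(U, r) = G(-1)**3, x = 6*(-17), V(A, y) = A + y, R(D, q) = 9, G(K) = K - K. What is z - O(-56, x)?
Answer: 60/2891 ≈ 0.020754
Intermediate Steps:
G(K) = 0
x = -102
O(U, r) = 0 (O(U, r) = 0**3 = 0)
z = 60/2891 (z = (-69 + 9)/(-2891) = -60*(-1/2891) = 60/2891 ≈ 0.020754)
z - O(-56, x) = 60/2891 - 1*0 = 60/2891 + 0 = 60/2891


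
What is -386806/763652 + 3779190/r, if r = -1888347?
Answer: -602734991927/240339993874 ≈ -2.5078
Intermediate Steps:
-386806/763652 + 3779190/r = -386806/763652 + 3779190/(-1888347) = -386806*1/763652 + 3779190*(-1/1888347) = -193403/381826 - 1259730/629449 = -602734991927/240339993874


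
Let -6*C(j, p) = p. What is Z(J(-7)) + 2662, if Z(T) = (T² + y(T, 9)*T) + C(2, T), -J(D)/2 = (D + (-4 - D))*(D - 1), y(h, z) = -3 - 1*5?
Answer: 21842/3 ≈ 7280.7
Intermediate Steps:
y(h, z) = -8 (y(h, z) = -3 - 5 = -8)
C(j, p) = -p/6
J(D) = -8 + 8*D (J(D) = -2*(D + (-4 - D))*(D - 1) = -(-8)*(-1 + D) = -2*(4 - 4*D) = -8 + 8*D)
Z(T) = T² - 49*T/6 (Z(T) = (T² - 8*T) - T/6 = T² - 49*T/6)
Z(J(-7)) + 2662 = (-8 + 8*(-7))*(-49 + 6*(-8 + 8*(-7)))/6 + 2662 = (-8 - 56)*(-49 + 6*(-8 - 56))/6 + 2662 = (⅙)*(-64)*(-49 + 6*(-64)) + 2662 = (⅙)*(-64)*(-49 - 384) + 2662 = (⅙)*(-64)*(-433) + 2662 = 13856/3 + 2662 = 21842/3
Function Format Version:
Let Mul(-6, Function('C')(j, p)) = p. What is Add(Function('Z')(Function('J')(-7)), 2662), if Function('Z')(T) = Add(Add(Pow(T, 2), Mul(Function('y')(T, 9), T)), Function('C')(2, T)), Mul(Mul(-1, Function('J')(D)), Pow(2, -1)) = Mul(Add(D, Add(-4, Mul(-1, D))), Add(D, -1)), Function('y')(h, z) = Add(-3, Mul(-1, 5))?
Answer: Rational(21842, 3) ≈ 7280.7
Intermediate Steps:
Function('y')(h, z) = -8 (Function('y')(h, z) = Add(-3, -5) = -8)
Function('C')(j, p) = Mul(Rational(-1, 6), p)
Function('J')(D) = Add(-8, Mul(8, D)) (Function('J')(D) = Mul(-2, Mul(Add(D, Add(-4, Mul(-1, D))), Add(D, -1))) = Mul(-2, Mul(-4, Add(-1, D))) = Mul(-2, Add(4, Mul(-4, D))) = Add(-8, Mul(8, D)))
Function('Z')(T) = Add(Pow(T, 2), Mul(Rational(-49, 6), T)) (Function('Z')(T) = Add(Add(Pow(T, 2), Mul(-8, T)), Mul(Rational(-1, 6), T)) = Add(Pow(T, 2), Mul(Rational(-49, 6), T)))
Add(Function('Z')(Function('J')(-7)), 2662) = Add(Mul(Rational(1, 6), Add(-8, Mul(8, -7)), Add(-49, Mul(6, Add(-8, Mul(8, -7))))), 2662) = Add(Mul(Rational(1, 6), Add(-8, -56), Add(-49, Mul(6, Add(-8, -56)))), 2662) = Add(Mul(Rational(1, 6), -64, Add(-49, Mul(6, -64))), 2662) = Add(Mul(Rational(1, 6), -64, Add(-49, -384)), 2662) = Add(Mul(Rational(1, 6), -64, -433), 2662) = Add(Rational(13856, 3), 2662) = Rational(21842, 3)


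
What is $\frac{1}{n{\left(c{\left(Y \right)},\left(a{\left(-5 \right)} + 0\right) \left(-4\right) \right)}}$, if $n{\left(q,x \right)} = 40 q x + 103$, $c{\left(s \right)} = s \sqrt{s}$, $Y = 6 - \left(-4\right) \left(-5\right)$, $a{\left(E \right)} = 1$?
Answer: $\frac{103}{70257009} - \frac{2240 i \sqrt{14}}{70257009} \approx 1.466 \cdot 10^{-6} - 0.0001193 i$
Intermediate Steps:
$Y = -14$ ($Y = 6 - 20 = -14$)
$c{\left(s \right)} = s^{\frac{3}{2}}$
$n{\left(q,x \right)} = 103 + 40 q x$ ($n{\left(q,x \right)} = 40 q x + 103 = 103 + 40 q x$)
$\frac{1}{n{\left(c{\left(Y \right)},\left(a{\left(-5 \right)} + 0\right) \left(-4\right) \right)}} = \frac{1}{103 + 40 \left(-14\right)^{\frac{3}{2}} \left(1 + 0\right) \left(-4\right)} = \frac{1}{103 + 40 \left(- 14 i \sqrt{14}\right) 1 \left(-4\right)} = \frac{1}{103 + 40 \left(- 14 i \sqrt{14}\right) \left(-4\right)} = \frac{1}{103 + 2240 i \sqrt{14}}$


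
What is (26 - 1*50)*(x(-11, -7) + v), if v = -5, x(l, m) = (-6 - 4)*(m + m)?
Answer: -3240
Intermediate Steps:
x(l, m) = -20*m
(26 - 1*50)*(x(-11, -7) + v) = (26 - 1*50)*(-20*(-7) - 5) = (26 - 50)*(140 - 5) = -24*135 = -3240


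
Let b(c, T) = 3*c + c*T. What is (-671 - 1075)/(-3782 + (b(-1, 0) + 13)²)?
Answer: 873/1841 ≈ 0.47420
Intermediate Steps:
b(c, T) = 3*c + T*c
(-671 - 1075)/(-3782 + (b(-1, 0) + 13)²) = (-671 - 1075)/(-3782 + (-(3 + 0) + 13)²) = -1746/(-3782 + (-1*3 + 13)²) = -1746/(-3782 + (-3 + 13)²) = -1746/(-3782 + 10²) = -1746/(-3782 + 100) = -1746/(-3682) = -1746*(-1/3682) = 873/1841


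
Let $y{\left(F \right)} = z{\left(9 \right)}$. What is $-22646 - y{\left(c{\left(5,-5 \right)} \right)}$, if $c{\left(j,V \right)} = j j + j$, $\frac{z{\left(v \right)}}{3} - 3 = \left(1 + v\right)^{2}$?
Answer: $-22955$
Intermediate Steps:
$z{\left(v \right)} = 9 + 3 \left(1 + v\right)^{2}$
$c{\left(j,V \right)} = j + j^{2}$ ($c{\left(j,V \right)} = j^{2} + j = j + j^{2}$)
$y{\left(F \right)} = 309$ ($y{\left(F \right)} = 9 + 3 \left(1 + 9\right)^{2} = 9 + 3 \cdot 10^{2} = 9 + 3 \cdot 100 = 9 + 300 = 309$)
$-22646 - y{\left(c{\left(5,-5 \right)} \right)} = -22646 - 309 = -22955$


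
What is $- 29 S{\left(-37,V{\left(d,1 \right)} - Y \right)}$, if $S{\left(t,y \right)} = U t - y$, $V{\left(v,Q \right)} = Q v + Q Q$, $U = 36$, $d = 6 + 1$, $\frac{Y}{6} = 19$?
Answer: $35554$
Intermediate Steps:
$Y = 114$ ($Y = 6 \cdot 19 = 114$)
$d = 7$
$V{\left(v,Q \right)} = Q^{2} + Q v$ ($V{\left(v,Q \right)} = Q v + Q^{2} = Q^{2} + Q v$)
$S{\left(t,y \right)} = - y + 36 t$ ($S{\left(t,y \right)} = 36 t - y = - y + 36 t$)
$- 29 S{\left(-37,V{\left(d,1 \right)} - Y \right)} = - 29 \left(- (1 \left(1 + 7\right) - 114) + 36 \left(-37\right)\right) = - 29 \left(- (1 \cdot 8 - 114) - 1332\right) = - 29 \left(- (8 - 114) - 1332\right) = - 29 \left(\left(-1\right) \left(-106\right) - 1332\right) = - 29 \left(106 - 1332\right) = \left(-29\right) \left(-1226\right) = 35554$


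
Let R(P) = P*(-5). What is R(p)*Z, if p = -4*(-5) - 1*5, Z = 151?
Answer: -11325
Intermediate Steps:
p = 15 (p = 20 - 5 = 15)
R(P) = -5*P
R(p)*Z = -5*15*151 = -75*151 = -11325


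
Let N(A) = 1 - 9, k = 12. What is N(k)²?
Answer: 64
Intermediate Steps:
N(A) = -8
N(k)² = (-8)² = 64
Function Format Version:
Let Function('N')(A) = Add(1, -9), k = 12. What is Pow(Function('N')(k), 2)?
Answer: 64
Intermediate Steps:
Function('N')(A) = -8
Pow(Function('N')(k), 2) = Pow(-8, 2) = 64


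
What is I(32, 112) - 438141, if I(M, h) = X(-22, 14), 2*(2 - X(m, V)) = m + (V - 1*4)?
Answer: -438133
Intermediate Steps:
X(m, V) = 4 - V/2 - m/2 (X(m, V) = 2 - (m + (V - 1*4))/2 = 2 - (m + (V - 4))/2 = 2 - (m + (-4 + V))/2 = 2 - (-4 + V + m)/2 = 2 + (2 - V/2 - m/2) = 4 - V/2 - m/2)
I(M, h) = 8 (I(M, h) = 4 - ½*14 - ½*(-22) = 4 - 7 + 11 = 8)
I(32, 112) - 438141 = 8 - 438141 = -438133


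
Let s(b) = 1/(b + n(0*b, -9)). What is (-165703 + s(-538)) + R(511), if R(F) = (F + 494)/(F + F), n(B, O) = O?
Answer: -92633062189/559034 ≈ -1.6570e+5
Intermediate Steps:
R(F) = (494 + F)/(2*F) (R(F) = (494 + F)/((2*F)) = (494 + F)*(1/(2*F)) = (494 + F)/(2*F))
s(b) = 1/(-9 + b) (s(b) = 1/(b - 9) = 1/(-9 + b))
(-165703 + s(-538)) + R(511) = (-165703 + 1/(-9 - 538)) + (½)*(494 + 511)/511 = (-165703 + 1/(-547)) + (½)*(1/511)*1005 = (-165703 - 1/547) + 1005/1022 = -90639542/547 + 1005/1022 = -92633062189/559034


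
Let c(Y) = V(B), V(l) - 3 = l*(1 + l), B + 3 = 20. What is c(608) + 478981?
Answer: 479290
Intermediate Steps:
B = 17 (B = -3 + 20 = 17)
V(l) = 3 + l*(1 + l)
c(Y) = 309 (c(Y) = 3 + 17 + 17**2 = 3 + 17 + 289 = 309)
c(608) + 478981 = 309 + 478981 = 479290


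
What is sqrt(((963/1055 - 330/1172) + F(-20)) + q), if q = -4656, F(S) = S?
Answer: I*sqrt(1786964904710510)/618230 ≈ 68.377*I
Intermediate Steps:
sqrt(((963/1055 - 330/1172) + F(-20)) + q) = sqrt(((963/1055 - 330/1172) - 20) - 4656) = sqrt(((963*(1/1055) - 330*1/1172) - 20) - 4656) = sqrt(((963/1055 - 165/586) - 20) - 4656) = sqrt((390243/618230 - 20) - 4656) = sqrt(-11974357/618230 - 4656) = sqrt(-2890453237/618230) = I*sqrt(1786964904710510)/618230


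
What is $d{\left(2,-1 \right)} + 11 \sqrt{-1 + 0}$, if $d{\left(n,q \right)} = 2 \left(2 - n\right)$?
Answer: $11 i \approx 11.0 i$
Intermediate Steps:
$d{\left(n,q \right)} = 4 - 2 n$
$d{\left(2,-1 \right)} + 11 \sqrt{-1 + 0} = \left(4 - 4\right) + 11 \sqrt{-1 + 0} = \left(4 - 4\right) + 11 \sqrt{-1} = 0 + 11 i = 11 i$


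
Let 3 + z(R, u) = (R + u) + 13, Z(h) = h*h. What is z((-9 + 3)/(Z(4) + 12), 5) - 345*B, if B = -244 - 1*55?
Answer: 1444377/14 ≈ 1.0317e+5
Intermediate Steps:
Z(h) = h²
B = -299 (B = -244 - 55 = -299)
z(R, u) = 10 + R + u (z(R, u) = -3 + ((R + u) + 13) = -3 + (13 + R + u) = 10 + R + u)
z((-9 + 3)/(Z(4) + 12), 5) - 345*B = (10 + (-9 + 3)/(4² + 12) + 5) - 345*(-299) = (10 - 6/(16 + 12) + 5) + 103155 = (10 - 6/28 + 5) + 103155 = (10 - 6*1/28 + 5) + 103155 = (10 - 3/14 + 5) + 103155 = 207/14 + 103155 = 1444377/14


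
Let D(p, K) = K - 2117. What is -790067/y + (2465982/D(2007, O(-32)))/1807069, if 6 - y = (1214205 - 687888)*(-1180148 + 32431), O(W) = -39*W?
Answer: -1490849082834209077/948586030262819421495 ≈ -0.0015717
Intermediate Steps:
D(p, K) = -2117 + K
y = 604062968295 (y = 6 - (1214205 - 687888)*(-1180148 + 32431) = 6 - 526317*(-1147717) = 6 - 1*(-604062968289) = 6 + 604062968289 = 604062968295)
-790067/y + (2465982/D(2007, O(-32)))/1807069 = -790067/604062968295 + (2465982/(-2117 - 39*(-32)))/1807069 = -790067*1/604062968295 + (2465982/(-2117 + 1248))*(1/1807069) = -790067/604062968295 + (2465982/(-869))*(1/1807069) = -790067/604062968295 + (2465982*(-1/869))*(1/1807069) = -790067/604062968295 - 2465982/869*1/1807069 = -790067/604062968295 - 2465982/1570342961 = -1490849082834209077/948586030262819421495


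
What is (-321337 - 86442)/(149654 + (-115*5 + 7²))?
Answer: -407779/149128 ≈ -2.7344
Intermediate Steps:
(-321337 - 86442)/(149654 + (-115*5 + 7²)) = -407779/(149654 + (-575 + 49)) = -407779/(149654 - 526) = -407779/149128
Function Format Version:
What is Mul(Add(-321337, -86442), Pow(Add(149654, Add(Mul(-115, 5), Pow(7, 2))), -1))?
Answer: Rational(-407779, 149128) ≈ -2.7344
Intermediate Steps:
Mul(Add(-321337, -86442), Pow(Add(149654, Add(Mul(-115, 5), Pow(7, 2))), -1)) = Mul(-407779, Pow(Add(149654, Add(-575, 49)), -1)) = Mul(-407779, Pow(Add(149654, -526), -1)) = Mul(-407779, Pow(149128, -1)) = Mul(-407779, Rational(1, 149128)) = Rational(-407779, 149128)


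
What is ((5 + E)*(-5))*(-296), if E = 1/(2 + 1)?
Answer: 23680/3 ≈ 7893.3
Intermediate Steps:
E = ⅓ (E = 1/3 = ⅓ ≈ 0.33333)
((5 + E)*(-5))*(-296) = ((5 + ⅓)*(-5))*(-296) = ((16/3)*(-5))*(-296) = -80/3*(-296) = 23680/3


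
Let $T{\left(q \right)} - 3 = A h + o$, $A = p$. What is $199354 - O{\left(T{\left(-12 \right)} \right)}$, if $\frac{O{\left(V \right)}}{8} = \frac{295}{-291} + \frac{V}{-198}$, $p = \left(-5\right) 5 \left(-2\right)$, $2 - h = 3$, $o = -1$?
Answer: $\frac{212717302}{1067} \approx 1.9936 \cdot 10^{5}$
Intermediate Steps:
$h = -1$ ($h = 2 - 3 = -1$)
$p = 50$ ($p = \left(-25\right) \left(-2\right) = 50$)
$A = 50$
$T{\left(q \right)} = -48$ ($T{\left(q \right)} = 3 + \left(50 \left(-1\right) - 1\right) = 3 - 51 = -48$)
$O{\left(V \right)} = - \frac{2360}{291} - \frac{4 V}{99}$ ($O{\left(V \right)} = 8 \left(\frac{295}{-291} + \frac{V}{-198}\right) = 8 \left(295 \left(- \frac{1}{291}\right) + V \left(- \frac{1}{198}\right)\right) = 8 \left(- \frac{295}{291} - \frac{V}{198}\right) = - \frac{2360}{291} - \frac{4 V}{99}$)
$199354 - O{\left(T{\left(-12 \right)} \right)} = 199354 - \left(- \frac{2360}{291} - - \frac{64}{33}\right) = 199354 - \left(- \frac{2360}{291} + \frac{64}{33}\right) = 199354 - - \frac{6584}{1067} = 199354 + \frac{6584}{1067} = \frac{212717302}{1067}$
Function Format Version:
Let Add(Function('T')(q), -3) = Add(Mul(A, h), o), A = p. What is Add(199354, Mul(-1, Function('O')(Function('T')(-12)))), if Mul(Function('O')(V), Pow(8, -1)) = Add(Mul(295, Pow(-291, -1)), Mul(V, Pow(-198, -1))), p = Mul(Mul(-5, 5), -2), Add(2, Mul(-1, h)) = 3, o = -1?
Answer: Rational(212717302, 1067) ≈ 1.9936e+5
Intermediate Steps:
h = -1 (h = Add(2, Mul(-1, 3)) = Add(2, -3) = -1)
p = 50 (p = Mul(-25, -2) = 50)
A = 50
Function('T')(q) = -48 (Function('T')(q) = Add(3, Add(Mul(50, -1), -1)) = Add(3, Add(-50, -1)) = Add(3, -51) = -48)
Function('O')(V) = Add(Rational(-2360, 291), Mul(Rational(-4, 99), V)) (Function('O')(V) = Mul(8, Add(Mul(295, Pow(-291, -1)), Mul(V, Pow(-198, -1)))) = Mul(8, Add(Mul(295, Rational(-1, 291)), Mul(V, Rational(-1, 198)))) = Mul(8, Add(Rational(-295, 291), Mul(Rational(-1, 198), V))) = Add(Rational(-2360, 291), Mul(Rational(-4, 99), V)))
Add(199354, Mul(-1, Function('O')(Function('T')(-12)))) = Add(199354, Mul(-1, Add(Rational(-2360, 291), Mul(Rational(-4, 99), -48)))) = Add(199354, Mul(-1, Add(Rational(-2360, 291), Rational(64, 33)))) = Add(199354, Mul(-1, Rational(-6584, 1067))) = Add(199354, Rational(6584, 1067)) = Rational(212717302, 1067)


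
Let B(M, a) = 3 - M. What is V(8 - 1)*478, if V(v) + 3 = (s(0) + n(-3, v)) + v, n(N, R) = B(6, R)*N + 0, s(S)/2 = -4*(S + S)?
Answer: 6214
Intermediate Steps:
s(S) = -16*S (s(S) = 2*(-4*(S + S)) = 2*(-8*S) = -16*S)
n(N, R) = -3*N (n(N, R) = (3 - 1*6)*N + 0 = (3 - 6)*N + 0 = -3*N + 0 = -3*N)
V(v) = 6 + v (V(v) = -3 + ((-16*0 - 3*(-3)) + v) = -3 + ((0 + 9) + v) = -3 + (9 + v) = 6 + v)
V(8 - 1)*478 = (6 + (8 - 1))*478 = (6 + 7)*478 = 13*478 = 6214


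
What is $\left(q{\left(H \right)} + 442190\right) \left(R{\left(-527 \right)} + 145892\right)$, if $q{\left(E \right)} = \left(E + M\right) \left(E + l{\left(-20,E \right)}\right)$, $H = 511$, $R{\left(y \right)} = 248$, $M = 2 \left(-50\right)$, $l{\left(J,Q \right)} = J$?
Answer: $94112844740$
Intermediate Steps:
$M = -100$
$q{\left(E \right)} = \left(-100 + E\right) \left(-20 + E\right)$ ($q{\left(E \right)} = \left(E - 100\right) \left(E - 20\right) = \left(-100 + E\right) \left(-20 + E\right)$)
$\left(q{\left(H \right)} + 442190\right) \left(R{\left(-527 \right)} + 145892\right) = \left(\left(2000 + 511^{2} - 61320\right) + 442190\right) \left(248 + 145892\right) = \left(\left(2000 + 261121 - 61320\right) + 442190\right) 146140 = \left(201801 + 442190\right) 146140 = 643991 \cdot 146140 = 94112844740$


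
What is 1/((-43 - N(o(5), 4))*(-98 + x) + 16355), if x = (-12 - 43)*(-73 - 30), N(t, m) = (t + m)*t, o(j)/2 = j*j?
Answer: -1/15253926 ≈ -6.5557e-8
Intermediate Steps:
o(j) = 2*j² (o(j) = 2*(j*j) = 2*j²)
N(t, m) = t*(m + t) (N(t, m) = (m + t)*t = t*(m + t))
x = 5665 (x = -55*(-103) = 5665)
1/((-43 - N(o(5), 4))*(-98 + x) + 16355) = 1/((-43 - 2*5²*(4 + 2*5²))*(-98 + 5665) + 16355) = 1/((-43 - 2*25*(4 + 2*25))*5567 + 16355) = 1/((-43 - 50*(4 + 50))*5567 + 16355) = 1/((-43 - 50*54)*5567 + 16355) = 1/((-43 - 1*2700)*5567 + 16355) = 1/((-43 - 2700)*5567 + 16355) = 1/(-2743*5567 + 16355) = 1/(-15270281 + 16355) = 1/(-15253926) = -1/15253926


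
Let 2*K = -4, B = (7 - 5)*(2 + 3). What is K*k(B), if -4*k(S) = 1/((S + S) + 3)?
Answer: 1/46 ≈ 0.021739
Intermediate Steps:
B = 10 (B = 2*5 = 10)
K = -2 (K = (½)*(-4) = -2)
k(S) = -1/(4*(3 + 2*S)) (k(S) = -1/(4*((S + S) + 3)) = -1/(4*(2*S + 3)) = -1/(4*(3 + 2*S)))
K*k(B) = -(-2)/(12 + 8*10) = -(-2)/(12 + 80) = -(-2)/92 = -2*(-1/92) = 1/46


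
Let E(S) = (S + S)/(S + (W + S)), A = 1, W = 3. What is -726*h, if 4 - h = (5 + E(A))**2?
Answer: 456654/25 ≈ 18266.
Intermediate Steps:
E(S) = 2*S/(3 + 2*S) (E(S) = (S + S)/(S + (3 + S)) = (2*S)/(3 + 2*S) = 2*S/(3 + 2*S))
h = -629/25 (h = 4 - (5 + 2*1/(3 + 2*1))**2 = 4 - (5 + 2*1/(3 + 2))**2 = 4 - (5 + 2*1/5)**2 = 4 - (5 + 2*1*(1/5))**2 = 4 - (5 + 2/5)**2 = 4 - (27/5)**2 = 4 - 1*729/25 = 4 - 729/25 = -629/25 ≈ -25.160)
-726*h = -726*(-629/25) = 456654/25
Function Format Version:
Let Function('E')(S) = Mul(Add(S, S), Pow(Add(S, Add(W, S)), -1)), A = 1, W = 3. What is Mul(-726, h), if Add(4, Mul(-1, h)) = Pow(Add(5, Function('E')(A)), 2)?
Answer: Rational(456654, 25) ≈ 18266.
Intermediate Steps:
Function('E')(S) = Mul(2, S, Pow(Add(3, Mul(2, S)), -1)) (Function('E')(S) = Mul(Add(S, S), Pow(Add(S, Add(3, S)), -1)) = Mul(Mul(2, S), Pow(Add(3, Mul(2, S)), -1)) = Mul(2, S, Pow(Add(3, Mul(2, S)), -1)))
h = Rational(-629, 25) (h = Add(4, Mul(-1, Pow(Add(5, Mul(2, 1, Pow(Add(3, Mul(2, 1)), -1))), 2))) = Add(4, Mul(-1, Pow(Add(5, Mul(2, 1, Pow(Add(3, 2), -1))), 2))) = Add(4, Mul(-1, Pow(Add(5, Mul(2, 1, Pow(5, -1))), 2))) = Add(4, Mul(-1, Pow(Add(5, Mul(2, 1, Rational(1, 5))), 2))) = Add(4, Mul(-1, Pow(Add(5, Rational(2, 5)), 2))) = Add(4, Mul(-1, Pow(Rational(27, 5), 2))) = Add(4, Mul(-1, Rational(729, 25))) = Add(4, Rational(-729, 25)) = Rational(-629, 25) ≈ -25.160)
Mul(-726, h) = Mul(-726, Rational(-629, 25)) = Rational(456654, 25)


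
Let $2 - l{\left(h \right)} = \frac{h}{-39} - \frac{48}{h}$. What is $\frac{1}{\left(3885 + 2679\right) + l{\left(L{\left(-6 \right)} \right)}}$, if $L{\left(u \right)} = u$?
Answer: $\frac{13}{85252} \approx 0.00015249$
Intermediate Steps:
$l{\left(h \right)} = 2 + \frac{48}{h} + \frac{h}{39}$ ($l{\left(h \right)} = 2 - \left(\frac{h}{-39} - \frac{48}{h}\right) = 2 - \left(h \left(- \frac{1}{39}\right) - \frac{48}{h}\right) = 2 - \left(- \frac{h}{39} - \frac{48}{h}\right) = 2 - \left(- \frac{48}{h} - \frac{h}{39}\right) = 2 + \left(\frac{48}{h} + \frac{h}{39}\right) = 2 + \frac{48}{h} + \frac{h}{39}$)
$\frac{1}{\left(3885 + 2679\right) + l{\left(L{\left(-6 \right)} \right)}} = \frac{1}{\left(3885 + 2679\right) + \left(2 + \frac{48}{-6} + \frac{1}{39} \left(-6\right)\right)} = \frac{1}{6564 + \left(2 + 48 \left(- \frac{1}{6}\right) - \frac{2}{13}\right)} = \frac{1}{6564 - \frac{80}{13}} = \frac{1}{\frac{85252}{13}} = \frac{13}{85252}$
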